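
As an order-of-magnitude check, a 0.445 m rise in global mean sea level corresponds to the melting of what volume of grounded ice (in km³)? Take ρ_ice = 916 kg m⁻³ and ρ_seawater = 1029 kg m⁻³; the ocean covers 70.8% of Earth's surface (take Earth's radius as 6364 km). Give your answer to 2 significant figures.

≈ 1.8×10^5 km³

Required water volume = Δh × A = 0.445 m × 3.60×10^14 m² = 1.603×10^14 m³ = 1.603×10^5 km³.
Ice volume = water volume × ρ_w/ρ_ice = 1.603×10^5 × 1029/916 = 1.8×10^5 km³.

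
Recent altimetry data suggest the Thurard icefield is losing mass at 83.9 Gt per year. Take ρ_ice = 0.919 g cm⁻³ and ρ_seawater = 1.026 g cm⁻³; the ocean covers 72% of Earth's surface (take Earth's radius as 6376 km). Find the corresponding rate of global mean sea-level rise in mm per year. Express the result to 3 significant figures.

≈ 0.222 mm/yr

ρ_w = 1.026 g cm⁻³ = 1026 kg m⁻³. Annual water volume added = 83.9 Gt / ρ_w = 8.390×10^13 kg / 1026 kg m⁻³ = 8.177×10^10 m³.
Δh per year = 8.177×10^10 / 3.68×10^14 = 2.22×10^-4 m = 0.222 mm.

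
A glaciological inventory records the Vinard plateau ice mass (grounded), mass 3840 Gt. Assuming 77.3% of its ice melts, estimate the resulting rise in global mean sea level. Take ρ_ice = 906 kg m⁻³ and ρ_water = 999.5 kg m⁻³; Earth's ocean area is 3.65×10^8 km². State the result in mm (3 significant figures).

Vinard: 0.773 × 3840 Gt = 2.968×10^15 kg; dividing by ρ_w = 999.5 kg m⁻³ gives 2.970×10^12 m³ of water.
Spread over 3.65×10^14 m² of ocean, Δh = 2.970×10^12 / 3.65×10^14 = 8.14×10^-3 m = 8.14 mm.

≈ 8.14 mm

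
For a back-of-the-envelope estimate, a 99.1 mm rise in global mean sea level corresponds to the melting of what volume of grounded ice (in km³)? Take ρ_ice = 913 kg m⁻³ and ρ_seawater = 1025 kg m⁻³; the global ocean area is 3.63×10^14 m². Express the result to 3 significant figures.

Required water volume = Δh × A = 0.0991 m × 3.63×10^14 m² = 3.597×10^13 m³ = 3.597×10^4 km³.
Ice volume = water volume × ρ_w/ρ_ice = 3.597×10^4 × 1025/913 = 4.04×10^4 km³.

≈ 4.04×10^4 km³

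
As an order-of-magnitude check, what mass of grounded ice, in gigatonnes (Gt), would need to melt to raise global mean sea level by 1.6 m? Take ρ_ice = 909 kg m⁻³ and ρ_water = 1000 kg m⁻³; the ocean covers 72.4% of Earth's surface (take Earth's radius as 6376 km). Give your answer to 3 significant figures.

≈ 5.92×10^5 Gt

Required water volume = Δh × A = 1.6 m × 3.70×10^14 m² = 5.918×10^14 m³.
ρ_w = 1000 kg m⁻³, so the mass of water = 5.918×10^14 m³ × 1000 kg m⁻³ = 5.918×10^17 kg = 5.92×10^5 Gt (and the same mass of ice, by conservation).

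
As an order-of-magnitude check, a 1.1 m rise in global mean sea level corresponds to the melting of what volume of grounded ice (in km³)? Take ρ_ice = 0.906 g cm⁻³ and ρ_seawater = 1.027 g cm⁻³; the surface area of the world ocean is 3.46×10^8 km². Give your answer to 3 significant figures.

Required water volume = Δh × A = 1.1 m × 3.46×10^14 m² = 3.806×10^14 m³ = 3.806×10^5 km³.
Ice volume = water volume × ρ_w/ρ_ice = 3.806×10^5 × 1027/906 = 4.31×10^5 km³.

≈ 4.31×10^5 km³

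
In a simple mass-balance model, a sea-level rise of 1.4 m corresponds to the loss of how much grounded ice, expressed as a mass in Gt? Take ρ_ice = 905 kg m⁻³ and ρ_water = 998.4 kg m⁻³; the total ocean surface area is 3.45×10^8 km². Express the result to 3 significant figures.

Required water volume = Δh × A = 1.4 m × 3.45×10^14 m² = 4.830×10^14 m³.
ρ_w = 998.4 kg m⁻³, so the mass of water = 4.830×10^14 m³ × 998.4 kg m⁻³ = 4.822×10^17 kg = 4.82×10^5 Gt (and the same mass of ice, by conservation).

≈ 4.82×10^5 Gt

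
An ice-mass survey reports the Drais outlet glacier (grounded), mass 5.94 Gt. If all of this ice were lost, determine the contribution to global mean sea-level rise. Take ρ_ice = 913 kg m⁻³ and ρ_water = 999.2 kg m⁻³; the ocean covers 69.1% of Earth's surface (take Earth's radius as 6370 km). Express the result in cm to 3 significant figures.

Drais: 5.94 Gt = 5.940×10^12 kg; dividing by ρ_w = 999.2 kg m⁻³ gives 5.945×10^9 m³ of water.
Spread over 3.52×10^14 m² of ocean, Δh = 5.945×10^9 / 3.52×10^14 = 1.69×10^-5 m = 1.69×10^-3 cm.

≈ 1.69×10^-3 cm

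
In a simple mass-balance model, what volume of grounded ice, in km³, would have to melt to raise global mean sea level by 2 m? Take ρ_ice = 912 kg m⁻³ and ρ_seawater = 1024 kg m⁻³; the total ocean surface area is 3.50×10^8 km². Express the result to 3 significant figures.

≈ 7.86×10^5 km³

Required water volume = Δh × A = 2 m × 3.50×10^14 m² = 7.000×10^14 m³ = 7.000×10^5 km³.
Ice volume = water volume × ρ_w/ρ_ice = 7.000×10^5 × 1024/912 = 7.86×10^5 km³.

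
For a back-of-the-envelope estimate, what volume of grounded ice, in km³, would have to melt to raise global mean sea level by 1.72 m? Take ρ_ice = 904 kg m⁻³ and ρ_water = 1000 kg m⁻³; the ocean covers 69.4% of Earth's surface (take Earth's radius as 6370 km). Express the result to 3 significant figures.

Required water volume = Δh × A = 1.72 m × 3.54×10^14 m² = 6.087×10^14 m³ = 6.087×10^5 km³.
Ice volume = water volume × ρ_w/ρ_ice = 6.087×10^5 × 1000/904 = 6.73×10^5 km³.

≈ 6.73×10^5 km³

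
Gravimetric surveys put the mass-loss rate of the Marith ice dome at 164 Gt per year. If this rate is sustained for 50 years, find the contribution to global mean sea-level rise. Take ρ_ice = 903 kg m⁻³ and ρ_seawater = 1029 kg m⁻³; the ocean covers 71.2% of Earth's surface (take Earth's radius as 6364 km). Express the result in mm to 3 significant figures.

Total mass lost = 164 Gt/yr × 50 yr = 8200 Gt = 8.200×10^15 kg.
ρ_w = 1029 kg m⁻³, so water volume = 8.200×10^15 / 1029 = 7.969×10^12 m³.
Δh = 7.969×10^12 / 3.62×10^14 = 0.0220 m = 22.0 mm.

≈ 22.0 mm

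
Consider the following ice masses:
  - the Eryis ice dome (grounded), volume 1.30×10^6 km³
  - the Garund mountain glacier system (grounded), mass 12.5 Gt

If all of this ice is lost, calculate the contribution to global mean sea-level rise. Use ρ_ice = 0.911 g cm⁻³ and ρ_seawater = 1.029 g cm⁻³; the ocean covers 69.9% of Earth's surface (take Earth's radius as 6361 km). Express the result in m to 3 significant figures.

Eryis: 1.30×10^6 km³ × (911/1029) = 1.151×10^6 km³ of water.
Garund: 12.5 Gt = 1.250×10^13 kg; dividing by ρ_w = 1.029 g cm⁻³ = 1029 kg m⁻³ gives 1.215×10^10 m³ of water.
Total added water ≈ 1.151×10^15 m³ over 3.55×10^14 m² → Δh = 3.24 m.

≈ 3.24 m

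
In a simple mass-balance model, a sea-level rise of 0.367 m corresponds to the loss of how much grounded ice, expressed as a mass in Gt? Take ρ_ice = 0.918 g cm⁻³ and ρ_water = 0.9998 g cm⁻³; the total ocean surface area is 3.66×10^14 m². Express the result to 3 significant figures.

≈ 1.34×10^5 Gt

Required water volume = Δh × A = 0.367 m × 3.66×10^14 m² = 1.343×10^14 m³.
ρ_w = 0.9998 g cm⁻³ = 999.8 kg m⁻³, so the mass of water = 1.343×10^14 m³ × 999.8 kg m⁻³ = 1.343×10^17 kg = 1.34×10^5 Gt (and the same mass of ice, by conservation).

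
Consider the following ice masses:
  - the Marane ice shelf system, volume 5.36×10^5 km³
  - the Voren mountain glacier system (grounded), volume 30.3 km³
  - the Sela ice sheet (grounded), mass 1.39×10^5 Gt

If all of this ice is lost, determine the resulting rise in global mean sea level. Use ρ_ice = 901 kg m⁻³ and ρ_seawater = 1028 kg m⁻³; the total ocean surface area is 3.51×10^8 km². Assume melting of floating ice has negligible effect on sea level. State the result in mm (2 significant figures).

The Marane ice shelf system is floating and already displaces its own weight of water, so its melt adds essentially nothing to sea level.
Voren: 30.3 km³ × (901/1028) = 26.56 km³ of water.
Sela: 1.39×10^5 Gt = 1.390×10^17 kg; dividing by ρ_w = 1028 kg m⁻³ gives 1.352×10^14 m³ of water.
Total added water ≈ 1.352×10^14 m³ over 3.51×10^14 m² → Δh = 0.385 m = 390 mm.

≈ 390 mm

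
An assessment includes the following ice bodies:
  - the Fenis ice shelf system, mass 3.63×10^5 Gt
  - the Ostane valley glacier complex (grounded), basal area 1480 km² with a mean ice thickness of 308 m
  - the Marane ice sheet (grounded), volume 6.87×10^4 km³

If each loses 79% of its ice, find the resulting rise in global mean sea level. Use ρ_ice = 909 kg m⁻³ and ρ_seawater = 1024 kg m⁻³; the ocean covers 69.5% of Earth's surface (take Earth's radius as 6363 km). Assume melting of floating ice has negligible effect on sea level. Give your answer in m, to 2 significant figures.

The Fenis ice shelf system is floating and already displaces its own weight of water, so its melt adds essentially nothing to sea level.
Ostane: ice volume = 1480 km² × 308 m = 455.8 km³; 0.79 × 455.8 × (909/1024) = 319.7 km³ of water.
Marane: 0.79 × 6.87×10^4 km³ × (909/1024) = 4.818×10^4 km³ of water.
Total added water ≈ 4.850×10^13 m³ over 3.54×10^14 m² → Δh = 0.137 m.

≈ 0.14 m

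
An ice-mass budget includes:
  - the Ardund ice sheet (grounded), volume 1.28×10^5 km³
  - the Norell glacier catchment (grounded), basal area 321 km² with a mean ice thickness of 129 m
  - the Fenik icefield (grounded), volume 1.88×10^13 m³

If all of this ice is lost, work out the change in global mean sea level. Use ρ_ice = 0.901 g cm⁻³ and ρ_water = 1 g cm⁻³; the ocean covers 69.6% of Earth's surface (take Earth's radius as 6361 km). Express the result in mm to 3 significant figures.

≈ 374 mm

Ardund: 1.28×10^5 km³ × (901/1000) = 1.153×10^5 km³ of water.
Norell: ice volume = 321 km² × 129 m = 41.41 km³; 41.41 × (901/1000) = 37.31 km³ of water.
Fenik: 1.88×10^13 m³ × (901/1000) = 1.694×10^13 m³ of water.
Total added water ≈ 1.323×10^14 m³ over 3.54×10^14 m² → Δh = 0.374 m = 374 mm.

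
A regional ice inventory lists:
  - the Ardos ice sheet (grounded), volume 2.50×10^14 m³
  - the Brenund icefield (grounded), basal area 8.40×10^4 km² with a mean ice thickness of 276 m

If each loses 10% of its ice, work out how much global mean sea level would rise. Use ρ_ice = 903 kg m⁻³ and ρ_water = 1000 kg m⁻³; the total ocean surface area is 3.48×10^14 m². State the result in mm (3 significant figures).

Ardos: 0.1 × 2.50×10^14 m³ × (903/1000) = 2.258×10^13 m³ of water.
Brenund: ice volume = 8.40×10^4 km² × 276 m = 2.318×10^4 km³; 0.1 × 2.318×10^4 × (903/1000) = 2094 km³ of water.
Total added water ≈ 2.467×10^13 m³ over 3.48×10^14 m² → Δh = 0.0709 m = 70.9 mm.

≈ 70.9 mm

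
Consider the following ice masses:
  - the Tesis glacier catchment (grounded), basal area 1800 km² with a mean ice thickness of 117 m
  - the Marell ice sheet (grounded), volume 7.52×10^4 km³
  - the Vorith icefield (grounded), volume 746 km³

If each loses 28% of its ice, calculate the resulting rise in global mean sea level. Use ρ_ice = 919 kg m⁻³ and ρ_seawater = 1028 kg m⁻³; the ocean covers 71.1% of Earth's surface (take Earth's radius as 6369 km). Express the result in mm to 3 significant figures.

Tesis: ice volume = 1800 km² × 117 m = 210.6 km³; 0.28 × 210.6 × (919/1028) = 52.72 km³ of water.
Marell: 0.28 × 7.52×10^4 km³ × (919/1028) = 1.882×10^4 km³ of water.
Vorith: 0.28 × 746 km³ × (919/1028) = 186.7 km³ of water.
Total added water ≈ 1.906×10^13 m³ over 3.62×10^14 m² → Δh = 0.0526 m = 52.6 mm.

≈ 52.6 mm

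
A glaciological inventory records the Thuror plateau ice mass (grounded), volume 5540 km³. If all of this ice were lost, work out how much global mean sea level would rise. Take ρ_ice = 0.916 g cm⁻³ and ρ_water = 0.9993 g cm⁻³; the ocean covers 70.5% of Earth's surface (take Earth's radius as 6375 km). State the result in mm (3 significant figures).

Thuror: 5540 km³ × (916/999.3) = 5078 km³ of water.
Spread over 3.60×10^14 m² of ocean, Δh = 5.078×10^12 / 3.60×10^14 = 0.0141 m = 14.1 mm.

≈ 14.1 mm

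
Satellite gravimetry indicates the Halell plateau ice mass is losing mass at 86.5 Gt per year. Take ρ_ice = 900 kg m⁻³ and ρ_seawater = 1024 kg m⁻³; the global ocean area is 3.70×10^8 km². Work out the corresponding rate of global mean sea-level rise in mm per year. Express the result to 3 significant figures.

≈ 0.228 mm/yr

ρ_w = 1024 kg m⁻³. Annual water volume added = 86.5 Gt / ρ_w = 8.650×10^13 kg / 1024 kg m⁻³ = 8.447×10^10 m³.
Δh per year = 8.447×10^10 / 3.70×10^14 = 2.28×10^-4 m = 0.228 mm.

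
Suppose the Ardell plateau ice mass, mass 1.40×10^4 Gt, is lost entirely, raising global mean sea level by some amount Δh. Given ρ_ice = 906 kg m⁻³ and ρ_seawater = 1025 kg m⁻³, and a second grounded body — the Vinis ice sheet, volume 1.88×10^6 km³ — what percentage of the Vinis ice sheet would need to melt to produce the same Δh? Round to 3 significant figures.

Equal sea-level rise means equal mass of meltwater, i.e. equal mass of ice lost.
Ice mass of Ardell: 1.400×10^16 kg; ice mass of Vinis: 1.703×10^18 kg.
Fraction required = 1.400×10^16 / 1.703×10^18 = 8.22×10^-3 → 0.822 %.

≈ 0.822 %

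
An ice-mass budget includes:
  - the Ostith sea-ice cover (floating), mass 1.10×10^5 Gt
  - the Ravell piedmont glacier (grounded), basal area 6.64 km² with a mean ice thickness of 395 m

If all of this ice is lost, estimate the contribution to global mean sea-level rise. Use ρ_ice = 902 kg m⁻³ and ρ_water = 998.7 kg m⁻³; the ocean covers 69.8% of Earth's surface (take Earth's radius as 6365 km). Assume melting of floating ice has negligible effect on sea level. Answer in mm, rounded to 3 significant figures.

≈ 6.67×10^-3 mm

The Ostith sea-ice cover is floating and already displaces its own weight of water, so its melt adds essentially nothing to sea level.
Ravell: ice volume = 6.64 km² × 395 m = 2.623 km³; 2.623 × (902/998.7) = 2.369 km³ of water.
Total added water ≈ 2.369×10^9 m³ over 3.55×10^14 m² → Δh = 6.67×10^-6 m = 6.67×10^-3 mm.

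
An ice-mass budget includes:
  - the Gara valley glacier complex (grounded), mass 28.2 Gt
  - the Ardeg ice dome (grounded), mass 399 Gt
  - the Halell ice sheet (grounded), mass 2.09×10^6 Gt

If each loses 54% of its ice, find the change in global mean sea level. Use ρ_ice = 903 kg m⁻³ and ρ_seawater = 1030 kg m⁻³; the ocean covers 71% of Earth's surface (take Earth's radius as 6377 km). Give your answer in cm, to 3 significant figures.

≈ 302 cm

Gara: 0.54 × 28.2 Gt = 1.523×10^13 kg; dividing by ρ_w = 1030 kg m⁻³ gives 1.478×10^10 m³ of water.
Ardeg: 0.54 × 399 Gt = 2.155×10^14 kg; dividing by ρ_w = 1030 kg m⁻³ gives 2.092×10^11 m³ of water.
Halell: 0.54 × 2.09×10^6 Gt = 1.129×10^18 kg; dividing by ρ_w = 1030 kg m⁻³ gives 1.096×10^15 m³ of water.
Total added water ≈ 1.096×10^15 m³ over 3.63×10^14 m² → Δh = 3.02 m = 302 cm.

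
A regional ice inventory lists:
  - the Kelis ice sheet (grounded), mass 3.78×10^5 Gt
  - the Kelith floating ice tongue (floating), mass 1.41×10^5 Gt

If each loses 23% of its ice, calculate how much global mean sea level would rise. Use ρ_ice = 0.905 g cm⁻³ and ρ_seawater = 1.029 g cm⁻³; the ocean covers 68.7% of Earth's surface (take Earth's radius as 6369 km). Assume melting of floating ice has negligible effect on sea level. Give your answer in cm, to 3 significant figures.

≈ 24.1 cm

Kelis: 0.23 × 3.78×10^5 Gt = 8.694×10^16 kg; dividing by ρ_w = 1.029 g cm⁻³ = 1029 kg m⁻³ gives 8.449×10^13 m³ of water.
The Kelith floating ice tongue is floating and already displaces its own weight of water, so its melt adds essentially nothing to sea level.
Total added water ≈ 8.449×10^13 m³ over 3.50×10^14 m² → Δh = 0.241 m = 24.1 cm.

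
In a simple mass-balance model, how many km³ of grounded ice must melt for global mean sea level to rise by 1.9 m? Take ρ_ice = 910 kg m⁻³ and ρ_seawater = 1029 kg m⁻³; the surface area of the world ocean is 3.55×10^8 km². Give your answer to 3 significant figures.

Required water volume = Δh × A = 1.9 m × 3.55×10^14 m² = 6.745×10^14 m³ = 6.745×10^5 km³.
Ice volume = water volume × ρ_w/ρ_ice = 6.745×10^5 × 1029/910 = 7.63×10^5 km³.

≈ 7.63×10^5 km³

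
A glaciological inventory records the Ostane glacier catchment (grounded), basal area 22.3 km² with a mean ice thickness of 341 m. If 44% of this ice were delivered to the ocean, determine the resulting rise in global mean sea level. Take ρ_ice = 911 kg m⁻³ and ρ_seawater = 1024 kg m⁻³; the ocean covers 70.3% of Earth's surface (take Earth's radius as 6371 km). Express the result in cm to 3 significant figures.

≈ 8.30×10^-4 cm

Ostane: ice volume = 22.3 km² × 341 m = 7.604 km³; 0.44 × 7.604 × (911/1024) = 2.977 km³ of water.
Spread over 3.59×10^14 m² of ocean, Δh = 2.977×10^9 / 3.59×10^14 = 8.30×10^-6 m = 8.30×10^-4 cm.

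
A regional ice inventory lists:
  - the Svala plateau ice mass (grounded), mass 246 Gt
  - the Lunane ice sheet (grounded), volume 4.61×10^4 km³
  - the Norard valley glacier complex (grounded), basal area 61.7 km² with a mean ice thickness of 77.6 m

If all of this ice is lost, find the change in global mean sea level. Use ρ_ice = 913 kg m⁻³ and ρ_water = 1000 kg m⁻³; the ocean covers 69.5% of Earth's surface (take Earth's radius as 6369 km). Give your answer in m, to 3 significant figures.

≈ 0.120 m

Svala: 246 Gt = 2.460×10^14 kg; dividing by ρ_w = 1000 kg m⁻³ gives 2.460×10^11 m³ of water.
Lunane: 4.61×10^4 km³ × (913/1000) = 4.209×10^4 km³ of water.
Norard: ice volume = 61.7 km² × 77.6 m = 4.788 km³; 4.788 × (913/1000) = 4.371 km³ of water.
Total added water ≈ 4.234×10^13 m³ over 3.54×10^14 m² → Δh = 0.120 m.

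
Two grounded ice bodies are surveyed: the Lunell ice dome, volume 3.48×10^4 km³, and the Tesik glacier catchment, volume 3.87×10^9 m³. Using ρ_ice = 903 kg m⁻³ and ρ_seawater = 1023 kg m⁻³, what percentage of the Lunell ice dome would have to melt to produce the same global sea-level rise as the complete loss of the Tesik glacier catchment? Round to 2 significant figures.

≈ 0.011 %

Equal sea-level rise means equal mass of meltwater, i.e. equal mass of ice lost.
Ice mass of Tesik: 3.495×10^12 kg; ice mass of Lunell: 3.142×10^16 kg.
Fraction required = 3.495×10^12 / 3.142×10^16 = 1.11×10^-4 → 0.011 %.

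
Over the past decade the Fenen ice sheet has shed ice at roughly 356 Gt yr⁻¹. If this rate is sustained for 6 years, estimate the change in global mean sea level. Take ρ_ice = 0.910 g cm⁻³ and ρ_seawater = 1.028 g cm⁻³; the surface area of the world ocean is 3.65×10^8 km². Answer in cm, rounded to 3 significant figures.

Total mass lost = 356 Gt/yr × 6 yr = 2136 Gt = 2.136×10^15 kg.
ρ_w = 1.028 g cm⁻³ = 1028 kg m⁻³, so water volume = 2.136×10^15 / 1028 = 2.078×10^12 m³.
Δh = 2.078×10^12 / 3.65×10^14 = 5.69×10^-3 m = 0.569 cm.

≈ 0.569 cm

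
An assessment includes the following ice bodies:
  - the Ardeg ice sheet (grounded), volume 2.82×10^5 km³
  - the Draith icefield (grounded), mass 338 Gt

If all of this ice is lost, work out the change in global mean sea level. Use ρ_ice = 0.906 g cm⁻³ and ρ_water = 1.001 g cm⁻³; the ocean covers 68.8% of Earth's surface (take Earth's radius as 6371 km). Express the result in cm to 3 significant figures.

Ardeg: 2.82×10^5 km³ × (906/1001) = 2.552×10^5 km³ of water.
Draith: 338 Gt = 3.380×10^14 kg; dividing by ρ_w = 1.001 g cm⁻³ = 1001 kg m⁻³ gives 3.377×10^11 m³ of water.
Total added water ≈ 2.556×10^14 m³ over 3.51×10^14 m² → Δh = 0.728 m = 72.8 cm.

≈ 72.8 cm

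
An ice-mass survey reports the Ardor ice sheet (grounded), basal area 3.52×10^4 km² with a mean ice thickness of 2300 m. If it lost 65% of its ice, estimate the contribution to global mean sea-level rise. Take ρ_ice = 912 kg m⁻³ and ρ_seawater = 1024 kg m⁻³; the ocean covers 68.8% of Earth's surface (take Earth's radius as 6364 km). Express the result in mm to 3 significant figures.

Ardor: ice volume = 3.52×10^4 km² × 2300 m = 8.096×10^4 km³; 0.65 × 8.096×10^4 × (912/1024) = 4.687×10^4 km³ of water.
Spread over 3.50×10^14 m² of ocean, Δh = 4.687×10^13 / 3.50×10^14 = 0.134 m = 134 mm.

≈ 134 mm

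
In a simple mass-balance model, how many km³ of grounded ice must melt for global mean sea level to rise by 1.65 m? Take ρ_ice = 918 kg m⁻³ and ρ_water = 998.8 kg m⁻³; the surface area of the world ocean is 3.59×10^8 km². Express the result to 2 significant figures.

≈ 6.4×10^5 km³

Required water volume = Δh × A = 1.65 m × 3.59×10^14 m² = 5.924×10^14 m³ = 5.924×10^5 km³.
Ice volume = water volume × ρ_w/ρ_ice = 5.924×10^5 × 998.8/918 = 6.4×10^5 km³.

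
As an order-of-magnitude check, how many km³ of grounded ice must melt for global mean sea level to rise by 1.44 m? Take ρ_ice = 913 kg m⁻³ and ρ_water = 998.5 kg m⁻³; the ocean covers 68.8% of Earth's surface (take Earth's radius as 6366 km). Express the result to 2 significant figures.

≈ 5.5×10^5 km³

Required water volume = Δh × A = 1.44 m × 3.50×10^14 m² = 5.045×10^14 m³ = 5.045×10^5 km³.
Ice volume = water volume × ρ_w/ρ_ice = 5.045×10^5 × 998.5/913 = 5.5×10^5 km³.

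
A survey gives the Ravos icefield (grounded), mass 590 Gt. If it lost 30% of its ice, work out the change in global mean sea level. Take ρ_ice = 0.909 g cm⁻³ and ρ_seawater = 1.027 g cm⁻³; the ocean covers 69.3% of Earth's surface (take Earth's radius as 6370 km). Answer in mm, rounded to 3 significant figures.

≈ 0.488 mm

Ravos: 0.3 × 590 Gt = 1.770×10^14 kg; dividing by ρ_w = 1.027 g cm⁻³ = 1027 kg m⁻³ gives 1.723×10^11 m³ of water.
Spread over 3.53×10^14 m² of ocean, Δh = 1.723×10^11 / 3.53×10^14 = 4.88×10^-4 m = 0.488 mm.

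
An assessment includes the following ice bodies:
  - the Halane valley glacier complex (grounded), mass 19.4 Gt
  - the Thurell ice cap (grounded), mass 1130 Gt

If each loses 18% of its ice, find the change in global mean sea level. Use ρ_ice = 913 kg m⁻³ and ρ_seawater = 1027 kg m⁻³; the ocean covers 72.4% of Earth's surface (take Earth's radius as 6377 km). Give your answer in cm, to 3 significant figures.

Halane: 0.18 × 19.4 Gt = 3.492×10^12 kg; dividing by ρ_w = 1027 kg m⁻³ gives 3.400×10^9 m³ of water.
Thurell: 0.18 × 1130 Gt = 2.034×10^14 kg; dividing by ρ_w = 1027 kg m⁻³ gives 1.981×10^11 m³ of water.
Total added water ≈ 2.015×10^11 m³ over 3.70×10^14 m² → Δh = 5.44×10^-4 m = 0.0544 cm.

≈ 0.0544 cm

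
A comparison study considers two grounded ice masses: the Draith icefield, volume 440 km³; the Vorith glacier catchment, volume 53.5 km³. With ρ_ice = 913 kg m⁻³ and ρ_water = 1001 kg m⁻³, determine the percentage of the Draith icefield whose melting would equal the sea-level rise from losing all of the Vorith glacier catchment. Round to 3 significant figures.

≈ 12.2 %

Equal sea-level rise means equal mass of meltwater, i.e. equal mass of ice lost.
Ice mass of Vorith: 4.885×10^13 kg; ice mass of Draith: 4.017×10^14 kg.
Fraction required = 4.885×10^13 / 4.017×10^14 = 0.122 → 12.2 %.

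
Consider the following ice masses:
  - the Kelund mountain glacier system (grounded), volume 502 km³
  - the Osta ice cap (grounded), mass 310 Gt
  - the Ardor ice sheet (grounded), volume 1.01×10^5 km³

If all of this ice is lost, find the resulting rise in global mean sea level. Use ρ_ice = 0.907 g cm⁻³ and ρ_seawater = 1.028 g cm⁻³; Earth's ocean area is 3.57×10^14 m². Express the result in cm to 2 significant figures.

Kelund: 502 km³ × (907/1028) = 442.9 km³ of water.
Osta: 310 Gt = 3.100×10^14 kg; dividing by ρ_w = 1.028 g cm⁻³ = 1028 kg m⁻³ gives 3.016×10^11 m³ of water.
Ardor: 1.01×10^5 km³ × (907/1028) = 8.911×10^4 km³ of water.
Total added water ≈ 8.986×10^13 m³ over 3.57×10^14 m² → Δh = 0.252 m = 25 cm.

≈ 25 cm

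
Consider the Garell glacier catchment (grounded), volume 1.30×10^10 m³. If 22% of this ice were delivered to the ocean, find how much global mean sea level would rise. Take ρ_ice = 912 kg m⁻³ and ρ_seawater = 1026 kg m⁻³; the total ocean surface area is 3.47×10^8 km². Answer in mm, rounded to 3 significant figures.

Garell: 0.22 × 1.30×10^10 m³ × (912/1026) = 2.542×10^9 m³ of water.
Spread over 3.47×10^14 m² of ocean, Δh = 2.542×10^9 / 3.47×10^14 = 7.33×10^-6 m = 7.33×10^-3 mm.

≈ 7.33×10^-3 mm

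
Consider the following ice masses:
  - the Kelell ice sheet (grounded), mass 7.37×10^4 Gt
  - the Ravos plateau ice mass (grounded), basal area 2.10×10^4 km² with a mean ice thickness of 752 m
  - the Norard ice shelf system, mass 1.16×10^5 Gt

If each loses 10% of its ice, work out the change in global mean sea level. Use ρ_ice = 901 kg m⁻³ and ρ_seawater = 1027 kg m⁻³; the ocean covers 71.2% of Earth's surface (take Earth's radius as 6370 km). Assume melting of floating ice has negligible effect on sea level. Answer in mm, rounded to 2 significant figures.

Kelell: 0.1 × 7.37×10^4 Gt = 7.370×10^15 kg; dividing by ρ_w = 1027 kg m⁻³ gives 7.176×10^12 m³ of water.
Ravos: ice volume = 2.10×10^4 km² × 752 m = 1.579×10^4 km³; 0.1 × 1.579×10^4 × (901/1027) = 1385 km³ of water.
The Norard ice shelf system is floating and already displaces its own weight of water, so its melt adds essentially nothing to sea level.
Total added water ≈ 8.562×10^12 m³ over 3.63×10^14 m² → Δh = 0.0236 m = 24 mm.

≈ 24 mm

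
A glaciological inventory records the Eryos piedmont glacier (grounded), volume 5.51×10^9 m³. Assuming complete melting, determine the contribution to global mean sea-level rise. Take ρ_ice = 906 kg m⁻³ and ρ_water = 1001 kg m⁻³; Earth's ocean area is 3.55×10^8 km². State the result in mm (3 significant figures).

≈ 0.0140 mm

Eryos: 5.51×10^9 m³ × (906/1001) = 4.987×10^9 m³ of water.
Spread over 3.55×10^14 m² of ocean, Δh = 4.987×10^9 / 3.55×10^14 = 1.40×10^-5 m = 0.0140 mm.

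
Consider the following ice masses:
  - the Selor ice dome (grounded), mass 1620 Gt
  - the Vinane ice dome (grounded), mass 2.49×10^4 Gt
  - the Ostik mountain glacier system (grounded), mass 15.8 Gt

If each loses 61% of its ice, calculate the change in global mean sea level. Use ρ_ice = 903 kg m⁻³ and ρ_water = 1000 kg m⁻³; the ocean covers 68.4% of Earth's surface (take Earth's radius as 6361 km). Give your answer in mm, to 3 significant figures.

≈ 46.5 mm

Selor: 0.61 × 1620 Gt = 9.882×10^14 kg; dividing by ρ_w = 1000 kg m⁻³ gives 9.882×10^11 m³ of water.
Vinane: 0.61 × 2.49×10^4 Gt = 1.519×10^16 kg; dividing by ρ_w = 1000 kg m⁻³ gives 1.519×10^13 m³ of water.
Ostik: 0.61 × 15.8 Gt = 9.638×10^12 kg; dividing by ρ_w = 1000 kg m⁻³ gives 9.638×10^9 m³ of water.
Total added water ≈ 1.619×10^13 m³ over 3.48×10^14 m² → Δh = 0.0465 m = 46.5 mm.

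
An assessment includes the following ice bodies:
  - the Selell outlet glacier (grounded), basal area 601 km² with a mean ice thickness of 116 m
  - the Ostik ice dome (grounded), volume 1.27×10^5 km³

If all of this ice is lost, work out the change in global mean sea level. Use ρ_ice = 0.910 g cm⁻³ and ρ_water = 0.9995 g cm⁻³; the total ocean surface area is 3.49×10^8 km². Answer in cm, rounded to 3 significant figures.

≈ 33.1 cm

Selell: ice volume = 601 km² × 116 m = 69.72 km³; 69.72 × (910/999.5) = 63.47 km³ of water.
Ostik: 1.27×10^5 km³ × (910/999.5) = 1.156×10^5 km³ of water.
Total added water ≈ 1.157×10^14 m³ over 3.49×10^14 m² → Δh = 0.331 m = 33.1 cm.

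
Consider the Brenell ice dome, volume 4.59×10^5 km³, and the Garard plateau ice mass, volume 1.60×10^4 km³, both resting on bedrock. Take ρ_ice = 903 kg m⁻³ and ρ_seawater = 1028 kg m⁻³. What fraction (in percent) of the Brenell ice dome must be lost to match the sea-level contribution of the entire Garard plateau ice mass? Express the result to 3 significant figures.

≈ 3.49 %

Equal sea-level rise means equal mass of meltwater, i.e. equal mass of ice lost.
Ice mass of Garard: 1.445×10^16 kg; ice mass of Brenell: 4.145×10^17 kg.
Fraction required = 1.445×10^16 / 4.145×10^17 = 0.0349 → 3.49 %.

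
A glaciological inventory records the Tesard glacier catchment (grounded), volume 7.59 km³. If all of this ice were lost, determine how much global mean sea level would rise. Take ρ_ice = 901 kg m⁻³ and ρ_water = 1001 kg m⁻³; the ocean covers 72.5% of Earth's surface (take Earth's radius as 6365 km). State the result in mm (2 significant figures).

≈ 0.019 mm

Tesard: 7.59 km³ × (901/1001) = 6.832 km³ of water.
Spread over 3.69×10^14 m² of ocean, Δh = 6.832×10^9 / 3.69×10^14 = 1.85×10^-5 m = 0.019 mm.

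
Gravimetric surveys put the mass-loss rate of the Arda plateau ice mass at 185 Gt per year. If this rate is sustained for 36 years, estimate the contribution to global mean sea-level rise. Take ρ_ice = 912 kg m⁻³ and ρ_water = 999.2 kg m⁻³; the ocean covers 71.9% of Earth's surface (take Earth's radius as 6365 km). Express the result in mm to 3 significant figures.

≈ 18.2 mm

Total mass lost = 185 Gt/yr × 36 yr = 6660 Gt = 6.660×10^15 kg.
ρ_w = 999.2 kg m⁻³, so water volume = 6.660×10^15 / 999.2 = 6.665×10^12 m³.
Δh = 6.665×10^12 / 3.66×10^14 = 0.0182 m = 18.2 mm.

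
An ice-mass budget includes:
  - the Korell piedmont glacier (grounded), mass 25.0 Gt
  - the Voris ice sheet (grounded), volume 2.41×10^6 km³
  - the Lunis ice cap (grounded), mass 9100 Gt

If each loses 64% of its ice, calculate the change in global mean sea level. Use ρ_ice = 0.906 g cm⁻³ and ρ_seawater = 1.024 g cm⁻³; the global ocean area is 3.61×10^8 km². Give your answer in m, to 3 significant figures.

≈ 3.80 m

Korell: 0.64 × 25.0 Gt = 1.600×10^13 kg; dividing by ρ_w = 1.024 g cm⁻³ = 1024 kg m⁻³ gives 1.562×10^10 m³ of water.
Voris: 0.64 × 2.41×10^6 km³ × (906/1024) = 1.365×10^6 km³ of water.
Lunis: 0.64 × 9100 Gt = 5.824×10^15 kg; dividing by ρ_w = 1024 kg m⁻³ gives 5.688×10^12 m³ of water.
Total added water ≈ 1.370×10^15 m³ over 3.61×10^14 m² → Δh = 3.80 m.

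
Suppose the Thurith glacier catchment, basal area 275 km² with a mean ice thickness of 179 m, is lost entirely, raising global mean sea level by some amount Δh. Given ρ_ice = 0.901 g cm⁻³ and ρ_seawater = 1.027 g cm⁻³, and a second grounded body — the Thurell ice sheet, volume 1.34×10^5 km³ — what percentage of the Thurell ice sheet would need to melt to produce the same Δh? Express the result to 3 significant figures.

≈ 0.0367 %

Equal sea-level rise means equal mass of meltwater, i.e. equal mass of ice lost.
Ice mass of Thurith: 4.435×10^13 kg; ice mass of Thurell: 1.207×10^17 kg.
Fraction required = 4.435×10^13 / 1.207×10^17 = 3.67×10^-4 → 0.0367 %.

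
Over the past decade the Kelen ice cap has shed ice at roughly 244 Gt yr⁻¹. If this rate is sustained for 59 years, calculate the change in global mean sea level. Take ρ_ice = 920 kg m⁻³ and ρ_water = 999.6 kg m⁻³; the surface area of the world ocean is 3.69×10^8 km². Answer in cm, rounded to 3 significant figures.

Total mass lost = 244 Gt/yr × 59 yr = 1.440×10^4 Gt = 1.440×10^16 kg.
ρ_w = 999.6 kg m⁻³, so water volume = 1.440×10^16 / 999.6 = 1.440×10^13 m³.
Δh = 1.440×10^13 / 3.69×10^14 = 0.0390 m = 3.90 cm.

≈ 3.90 cm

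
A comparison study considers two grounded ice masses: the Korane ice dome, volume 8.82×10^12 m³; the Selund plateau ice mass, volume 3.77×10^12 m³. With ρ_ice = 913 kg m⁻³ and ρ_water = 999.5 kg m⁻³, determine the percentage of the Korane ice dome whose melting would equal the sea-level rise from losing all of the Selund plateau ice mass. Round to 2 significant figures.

≈ 43 %

Equal sea-level rise means equal mass of meltwater, i.e. equal mass of ice lost.
Ice mass of Selund: 3.442×10^15 kg; ice mass of Korane: 8.053×10^15 kg.
Fraction required = 3.442×10^15 / 8.053×10^15 = 0.427 → 43 %.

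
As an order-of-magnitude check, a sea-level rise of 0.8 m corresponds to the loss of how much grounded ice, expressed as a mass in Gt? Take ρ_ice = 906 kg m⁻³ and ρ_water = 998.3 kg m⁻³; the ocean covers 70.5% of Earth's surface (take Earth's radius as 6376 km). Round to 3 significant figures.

≈ 2.88×10^5 Gt

Required water volume = Δh × A = 0.8 m × 3.60×10^14 m² = 2.881×10^14 m³.
ρ_w = 998.3 kg m⁻³, so the mass of water = 2.881×10^14 m³ × 998.3 kg m⁻³ = 2.876×10^17 kg = 2.88×10^5 Gt (and the same mass of ice, by conservation).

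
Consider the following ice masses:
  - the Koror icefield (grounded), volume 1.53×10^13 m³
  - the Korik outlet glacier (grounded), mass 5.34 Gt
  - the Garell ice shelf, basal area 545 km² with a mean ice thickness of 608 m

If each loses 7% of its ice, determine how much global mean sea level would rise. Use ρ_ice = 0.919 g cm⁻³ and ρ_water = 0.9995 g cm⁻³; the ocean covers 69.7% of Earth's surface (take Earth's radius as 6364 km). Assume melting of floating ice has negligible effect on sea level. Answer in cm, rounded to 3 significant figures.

Koror: 0.07 × 1.53×10^13 m³ × (919/999.5) = 9.847×10^11 m³ of water.
Korik: 0.07 × 5.34 Gt = 3.738×10^11 kg; dividing by ρ_w = 0.9995 g cm⁻³ = 999.5 kg m⁻³ gives 3.740×10^8 m³ of water.
The Garell ice shelf is floating and already displaces its own weight of water, so its melt adds essentially nothing to sea level.
Total added water ≈ 9.851×10^11 m³ over 3.55×10^14 m² → Δh = 2.78×10^-3 m = 0.278 cm.

≈ 0.278 cm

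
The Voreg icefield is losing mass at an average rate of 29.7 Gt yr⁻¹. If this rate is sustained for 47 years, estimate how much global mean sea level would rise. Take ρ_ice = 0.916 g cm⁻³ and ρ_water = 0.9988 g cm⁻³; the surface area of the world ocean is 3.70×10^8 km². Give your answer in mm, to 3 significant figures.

Total mass lost = 29.7 Gt/yr × 47 yr = 1396 Gt = 1.396×10^15 kg.
ρ_w = 0.9988 g cm⁻³ = 998.8 kg m⁻³, so water volume = 1.396×10^15 / 998.8 = 1.398×10^12 m³.
Δh = 1.398×10^12 / 3.70×10^14 = 3.78×10^-3 m = 3.78 mm.

≈ 3.78 mm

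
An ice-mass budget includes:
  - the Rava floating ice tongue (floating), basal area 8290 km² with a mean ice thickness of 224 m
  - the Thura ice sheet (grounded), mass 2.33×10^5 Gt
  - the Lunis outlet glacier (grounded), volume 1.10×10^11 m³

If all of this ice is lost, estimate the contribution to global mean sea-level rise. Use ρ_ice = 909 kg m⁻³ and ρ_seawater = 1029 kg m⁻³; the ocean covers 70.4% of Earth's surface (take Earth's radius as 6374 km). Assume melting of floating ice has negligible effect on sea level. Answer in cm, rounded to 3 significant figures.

≈ 63.0 cm

The Rava floating ice tongue is floating and already displaces its own weight of water, so its melt adds essentially nothing to sea level.
Thura: 2.33×10^5 Gt = 2.330×10^17 kg; dividing by ρ_w = 1029 kg m⁻³ gives 2.264×10^14 m³ of water.
Lunis: 1.10×10^11 m³ × (909/1029) = 9.717×10^10 m³ of water.
Total added water ≈ 2.265×10^14 m³ over 3.59×10^14 m² → Δh = 0.630 m = 63.0 cm.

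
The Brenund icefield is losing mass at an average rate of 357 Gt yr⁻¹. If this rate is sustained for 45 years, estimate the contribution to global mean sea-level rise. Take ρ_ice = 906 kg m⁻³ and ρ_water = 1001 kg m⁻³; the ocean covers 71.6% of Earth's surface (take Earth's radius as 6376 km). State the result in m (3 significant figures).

≈ 0.0439 m

Total mass lost = 357 Gt/yr × 45 yr = 1.606×10^4 Gt = 1.606×10^16 kg.
ρ_w = 1001 kg m⁻³, so water volume = 1.606×10^16 / 1001 = 1.605×10^13 m³.
Δh = 1.605×10^13 / 3.66×10^14 = 0.0439 m.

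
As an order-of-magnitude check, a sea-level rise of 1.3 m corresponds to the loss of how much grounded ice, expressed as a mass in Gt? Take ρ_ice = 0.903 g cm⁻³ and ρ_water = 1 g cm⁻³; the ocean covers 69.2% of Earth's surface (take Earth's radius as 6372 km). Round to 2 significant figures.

Required water volume = Δh × A = 1.3 m × 3.53×10^14 m² = 4.590×10^14 m³.
ρ_w = 1 g cm⁻³ = 1000 kg m⁻³, so the mass of water = 4.590×10^14 m³ × 1000 kg m⁻³ = 4.590×10^17 kg = 4.6×10^5 Gt (and the same mass of ice, by conservation).

≈ 4.6×10^5 Gt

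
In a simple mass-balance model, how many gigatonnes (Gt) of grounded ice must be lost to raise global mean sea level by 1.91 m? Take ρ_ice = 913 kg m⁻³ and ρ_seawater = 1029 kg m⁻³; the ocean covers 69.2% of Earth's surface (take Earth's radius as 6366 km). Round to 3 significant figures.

≈ 6.93×10^5 Gt

Required water volume = Δh × A = 1.91 m × 3.52×10^14 m² = 6.731×10^14 m³.
ρ_w = 1029 kg m⁻³, so the mass of water = 6.731×10^14 m³ × 1029 kg m⁻³ = 6.926×10^17 kg = 6.93×10^5 Gt (and the same mass of ice, by conservation).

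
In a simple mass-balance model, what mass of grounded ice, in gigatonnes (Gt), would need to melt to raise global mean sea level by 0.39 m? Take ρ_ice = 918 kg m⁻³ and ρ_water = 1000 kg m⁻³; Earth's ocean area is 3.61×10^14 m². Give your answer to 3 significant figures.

≈ 1.41×10^5 Gt

Required water volume = Δh × A = 0.39 m × 3.61×10^14 m² = 1.408×10^14 m³.
ρ_w = 1000 kg m⁻³, so the mass of water = 1.408×10^14 m³ × 1000 kg m⁻³ = 1.408×10^17 kg = 1.41×10^5 Gt (and the same mass of ice, by conservation).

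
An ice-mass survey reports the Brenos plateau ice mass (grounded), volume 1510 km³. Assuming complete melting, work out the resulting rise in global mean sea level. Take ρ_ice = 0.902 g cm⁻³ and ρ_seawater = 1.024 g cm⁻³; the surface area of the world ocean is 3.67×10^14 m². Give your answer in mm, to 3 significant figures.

≈ 3.62 mm

Brenos: 1510 km³ × (902/1024) = 1330 km³ of water.
Spread over 3.67×10^14 m² of ocean, Δh = 1.330×10^12 / 3.67×10^14 = 3.62×10^-3 m = 3.62 mm.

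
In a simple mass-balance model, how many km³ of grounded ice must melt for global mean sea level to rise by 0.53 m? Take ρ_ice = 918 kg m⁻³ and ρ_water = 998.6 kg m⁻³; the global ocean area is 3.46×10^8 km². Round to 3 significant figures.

≈ 1.99×10^5 km³

Required water volume = Δh × A = 0.53 m × 3.46×10^14 m² = 1.834×10^14 m³ = 1.834×10^5 km³.
Ice volume = water volume × ρ_w/ρ_ice = 1.834×10^5 × 998.6/918 = 1.99×10^5 km³.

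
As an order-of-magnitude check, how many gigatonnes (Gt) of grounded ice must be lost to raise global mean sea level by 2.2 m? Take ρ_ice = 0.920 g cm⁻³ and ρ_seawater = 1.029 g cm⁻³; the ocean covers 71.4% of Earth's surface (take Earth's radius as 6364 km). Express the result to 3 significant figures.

≈ 8.23×10^5 Gt

Required water volume = Δh × A = 2.2 m × 3.63×10^14 m² = 7.994×10^14 m³.
ρ_w = 1.029 g cm⁻³ = 1029 kg m⁻³, so the mass of water = 7.994×10^14 m³ × 1029 kg m⁻³ = 8.226×10^17 kg = 8.23×10^5 Gt (and the same mass of ice, by conservation).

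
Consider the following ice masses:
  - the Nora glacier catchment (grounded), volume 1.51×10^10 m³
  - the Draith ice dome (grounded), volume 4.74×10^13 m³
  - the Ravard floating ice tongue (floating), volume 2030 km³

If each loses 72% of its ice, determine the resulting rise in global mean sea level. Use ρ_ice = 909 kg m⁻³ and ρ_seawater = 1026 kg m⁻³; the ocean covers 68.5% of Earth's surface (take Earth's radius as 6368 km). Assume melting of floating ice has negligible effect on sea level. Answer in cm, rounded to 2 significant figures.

≈ 8.7 cm

Nora: 0.72 × 1.51×10^10 m³ × (909/1026) = 9.632×10^9 m³ of water.
Draith: 0.72 × 4.74×10^13 m³ × (909/1026) = 3.024×10^13 m³ of water.
The Ravard floating ice tongue is floating and already displaces its own weight of water, so its melt adds essentially nothing to sea level.
Total added water ≈ 3.025×10^13 m³ over 3.49×10^14 m² → Δh = 0.0866 m = 8.7 cm.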